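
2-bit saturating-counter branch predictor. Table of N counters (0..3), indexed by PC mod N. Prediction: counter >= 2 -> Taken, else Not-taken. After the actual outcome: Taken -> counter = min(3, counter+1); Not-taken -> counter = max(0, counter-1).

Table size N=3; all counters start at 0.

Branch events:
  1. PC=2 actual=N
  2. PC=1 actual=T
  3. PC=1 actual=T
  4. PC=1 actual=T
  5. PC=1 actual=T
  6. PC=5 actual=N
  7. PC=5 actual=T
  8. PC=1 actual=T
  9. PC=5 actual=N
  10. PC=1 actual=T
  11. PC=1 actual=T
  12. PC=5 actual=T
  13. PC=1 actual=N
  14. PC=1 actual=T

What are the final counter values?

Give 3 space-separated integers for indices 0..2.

Ev 1: PC=2 idx=2 pred=N actual=N -> ctr[2]=0
Ev 2: PC=1 idx=1 pred=N actual=T -> ctr[1]=1
Ev 3: PC=1 idx=1 pred=N actual=T -> ctr[1]=2
Ev 4: PC=1 idx=1 pred=T actual=T -> ctr[1]=3
Ev 5: PC=1 idx=1 pred=T actual=T -> ctr[1]=3
Ev 6: PC=5 idx=2 pred=N actual=N -> ctr[2]=0
Ev 7: PC=5 idx=2 pred=N actual=T -> ctr[2]=1
Ev 8: PC=1 idx=1 pred=T actual=T -> ctr[1]=3
Ev 9: PC=5 idx=2 pred=N actual=N -> ctr[2]=0
Ev 10: PC=1 idx=1 pred=T actual=T -> ctr[1]=3
Ev 11: PC=1 idx=1 pred=T actual=T -> ctr[1]=3
Ev 12: PC=5 idx=2 pred=N actual=T -> ctr[2]=1
Ev 13: PC=1 idx=1 pred=T actual=N -> ctr[1]=2
Ev 14: PC=1 idx=1 pred=T actual=T -> ctr[1]=3

Answer: 0 3 1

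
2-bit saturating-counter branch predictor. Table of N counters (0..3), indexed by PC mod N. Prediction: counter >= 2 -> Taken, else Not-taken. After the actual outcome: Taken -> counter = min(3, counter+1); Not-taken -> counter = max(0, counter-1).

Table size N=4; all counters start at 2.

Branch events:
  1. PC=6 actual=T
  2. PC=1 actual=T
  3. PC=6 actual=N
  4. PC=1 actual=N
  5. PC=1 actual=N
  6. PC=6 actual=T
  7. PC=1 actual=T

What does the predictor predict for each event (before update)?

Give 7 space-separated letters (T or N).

Answer: T T T T T T N

Derivation:
Ev 1: PC=6 idx=2 pred=T actual=T -> ctr[2]=3
Ev 2: PC=1 idx=1 pred=T actual=T -> ctr[1]=3
Ev 3: PC=6 idx=2 pred=T actual=N -> ctr[2]=2
Ev 4: PC=1 idx=1 pred=T actual=N -> ctr[1]=2
Ev 5: PC=1 idx=1 pred=T actual=N -> ctr[1]=1
Ev 6: PC=6 idx=2 pred=T actual=T -> ctr[2]=3
Ev 7: PC=1 idx=1 pred=N actual=T -> ctr[1]=2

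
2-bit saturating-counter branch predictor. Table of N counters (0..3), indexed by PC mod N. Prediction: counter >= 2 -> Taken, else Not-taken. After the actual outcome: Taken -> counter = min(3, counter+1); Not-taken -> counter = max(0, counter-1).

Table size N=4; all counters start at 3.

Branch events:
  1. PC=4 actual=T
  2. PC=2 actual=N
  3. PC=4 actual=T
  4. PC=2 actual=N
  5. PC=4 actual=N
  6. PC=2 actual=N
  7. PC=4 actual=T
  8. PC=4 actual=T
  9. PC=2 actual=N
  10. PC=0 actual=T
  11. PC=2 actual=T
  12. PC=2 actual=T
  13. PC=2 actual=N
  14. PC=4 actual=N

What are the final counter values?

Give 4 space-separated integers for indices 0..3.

Answer: 2 3 1 3

Derivation:
Ev 1: PC=4 idx=0 pred=T actual=T -> ctr[0]=3
Ev 2: PC=2 idx=2 pred=T actual=N -> ctr[2]=2
Ev 3: PC=4 idx=0 pred=T actual=T -> ctr[0]=3
Ev 4: PC=2 idx=2 pred=T actual=N -> ctr[2]=1
Ev 5: PC=4 idx=0 pred=T actual=N -> ctr[0]=2
Ev 6: PC=2 idx=2 pred=N actual=N -> ctr[2]=0
Ev 7: PC=4 idx=0 pred=T actual=T -> ctr[0]=3
Ev 8: PC=4 idx=0 pred=T actual=T -> ctr[0]=3
Ev 9: PC=2 idx=2 pred=N actual=N -> ctr[2]=0
Ev 10: PC=0 idx=0 pred=T actual=T -> ctr[0]=3
Ev 11: PC=2 idx=2 pred=N actual=T -> ctr[2]=1
Ev 12: PC=2 idx=2 pred=N actual=T -> ctr[2]=2
Ev 13: PC=2 idx=2 pred=T actual=N -> ctr[2]=1
Ev 14: PC=4 idx=0 pred=T actual=N -> ctr[0]=2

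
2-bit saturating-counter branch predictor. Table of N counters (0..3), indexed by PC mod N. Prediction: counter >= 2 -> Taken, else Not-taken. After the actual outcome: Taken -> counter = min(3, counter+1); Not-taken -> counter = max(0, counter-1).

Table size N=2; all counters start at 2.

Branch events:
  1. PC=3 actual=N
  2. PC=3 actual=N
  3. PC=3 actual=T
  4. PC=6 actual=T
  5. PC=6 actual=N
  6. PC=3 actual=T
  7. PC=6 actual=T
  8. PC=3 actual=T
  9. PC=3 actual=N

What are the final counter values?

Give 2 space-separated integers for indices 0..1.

Ev 1: PC=3 idx=1 pred=T actual=N -> ctr[1]=1
Ev 2: PC=3 idx=1 pred=N actual=N -> ctr[1]=0
Ev 3: PC=3 idx=1 pred=N actual=T -> ctr[1]=1
Ev 4: PC=6 idx=0 pred=T actual=T -> ctr[0]=3
Ev 5: PC=6 idx=0 pred=T actual=N -> ctr[0]=2
Ev 6: PC=3 idx=1 pred=N actual=T -> ctr[1]=2
Ev 7: PC=6 idx=0 pred=T actual=T -> ctr[0]=3
Ev 8: PC=3 idx=1 pred=T actual=T -> ctr[1]=3
Ev 9: PC=3 idx=1 pred=T actual=N -> ctr[1]=2

Answer: 3 2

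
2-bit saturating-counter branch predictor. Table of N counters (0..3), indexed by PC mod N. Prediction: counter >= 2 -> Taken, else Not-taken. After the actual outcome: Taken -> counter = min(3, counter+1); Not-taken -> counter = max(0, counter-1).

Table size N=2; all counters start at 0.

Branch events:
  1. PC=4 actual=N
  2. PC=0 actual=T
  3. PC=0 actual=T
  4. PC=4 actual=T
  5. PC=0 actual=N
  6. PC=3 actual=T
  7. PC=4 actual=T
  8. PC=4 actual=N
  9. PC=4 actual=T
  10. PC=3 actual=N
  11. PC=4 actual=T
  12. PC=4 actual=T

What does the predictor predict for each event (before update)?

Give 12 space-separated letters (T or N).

Ev 1: PC=4 idx=0 pred=N actual=N -> ctr[0]=0
Ev 2: PC=0 idx=0 pred=N actual=T -> ctr[0]=1
Ev 3: PC=0 idx=0 pred=N actual=T -> ctr[0]=2
Ev 4: PC=4 idx=0 pred=T actual=T -> ctr[0]=3
Ev 5: PC=0 idx=0 pred=T actual=N -> ctr[0]=2
Ev 6: PC=3 idx=1 pred=N actual=T -> ctr[1]=1
Ev 7: PC=4 idx=0 pred=T actual=T -> ctr[0]=3
Ev 8: PC=4 idx=0 pred=T actual=N -> ctr[0]=2
Ev 9: PC=4 idx=0 pred=T actual=T -> ctr[0]=3
Ev 10: PC=3 idx=1 pred=N actual=N -> ctr[1]=0
Ev 11: PC=4 idx=0 pred=T actual=T -> ctr[0]=3
Ev 12: PC=4 idx=0 pred=T actual=T -> ctr[0]=3

Answer: N N N T T N T T T N T T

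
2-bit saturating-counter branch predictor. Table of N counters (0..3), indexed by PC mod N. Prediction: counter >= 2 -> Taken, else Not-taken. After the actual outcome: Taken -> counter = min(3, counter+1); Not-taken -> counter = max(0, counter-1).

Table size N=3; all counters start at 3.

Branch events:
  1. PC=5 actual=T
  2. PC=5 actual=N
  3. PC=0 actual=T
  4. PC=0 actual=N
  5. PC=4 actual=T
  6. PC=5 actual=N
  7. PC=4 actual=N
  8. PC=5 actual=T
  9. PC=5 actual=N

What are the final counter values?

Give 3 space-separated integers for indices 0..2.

Answer: 2 2 1

Derivation:
Ev 1: PC=5 idx=2 pred=T actual=T -> ctr[2]=3
Ev 2: PC=5 idx=2 pred=T actual=N -> ctr[2]=2
Ev 3: PC=0 idx=0 pred=T actual=T -> ctr[0]=3
Ev 4: PC=0 idx=0 pred=T actual=N -> ctr[0]=2
Ev 5: PC=4 idx=1 pred=T actual=T -> ctr[1]=3
Ev 6: PC=5 idx=2 pred=T actual=N -> ctr[2]=1
Ev 7: PC=4 idx=1 pred=T actual=N -> ctr[1]=2
Ev 8: PC=5 idx=2 pred=N actual=T -> ctr[2]=2
Ev 9: PC=5 idx=2 pred=T actual=N -> ctr[2]=1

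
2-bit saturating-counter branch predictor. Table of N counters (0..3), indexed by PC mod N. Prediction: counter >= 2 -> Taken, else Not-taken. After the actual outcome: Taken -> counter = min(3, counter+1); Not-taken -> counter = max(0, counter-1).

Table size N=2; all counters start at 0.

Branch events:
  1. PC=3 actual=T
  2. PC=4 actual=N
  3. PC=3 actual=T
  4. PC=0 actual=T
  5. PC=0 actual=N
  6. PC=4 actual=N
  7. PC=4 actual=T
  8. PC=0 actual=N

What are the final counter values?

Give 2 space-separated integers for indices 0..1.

Ev 1: PC=3 idx=1 pred=N actual=T -> ctr[1]=1
Ev 2: PC=4 idx=0 pred=N actual=N -> ctr[0]=0
Ev 3: PC=3 idx=1 pred=N actual=T -> ctr[1]=2
Ev 4: PC=0 idx=0 pred=N actual=T -> ctr[0]=1
Ev 5: PC=0 idx=0 pred=N actual=N -> ctr[0]=0
Ev 6: PC=4 idx=0 pred=N actual=N -> ctr[0]=0
Ev 7: PC=4 idx=0 pred=N actual=T -> ctr[0]=1
Ev 8: PC=0 idx=0 pred=N actual=N -> ctr[0]=0

Answer: 0 2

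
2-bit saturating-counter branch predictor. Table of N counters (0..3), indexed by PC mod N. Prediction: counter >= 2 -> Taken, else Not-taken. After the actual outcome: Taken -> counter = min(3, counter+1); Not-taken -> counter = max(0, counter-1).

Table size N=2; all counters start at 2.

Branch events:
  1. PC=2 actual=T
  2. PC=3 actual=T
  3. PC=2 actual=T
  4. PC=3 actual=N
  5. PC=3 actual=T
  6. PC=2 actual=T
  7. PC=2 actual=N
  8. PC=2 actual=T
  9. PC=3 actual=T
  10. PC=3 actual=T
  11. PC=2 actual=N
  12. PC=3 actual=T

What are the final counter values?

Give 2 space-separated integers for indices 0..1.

Ev 1: PC=2 idx=0 pred=T actual=T -> ctr[0]=3
Ev 2: PC=3 idx=1 pred=T actual=T -> ctr[1]=3
Ev 3: PC=2 idx=0 pred=T actual=T -> ctr[0]=3
Ev 4: PC=3 idx=1 pred=T actual=N -> ctr[1]=2
Ev 5: PC=3 idx=1 pred=T actual=T -> ctr[1]=3
Ev 6: PC=2 idx=0 pred=T actual=T -> ctr[0]=3
Ev 7: PC=2 idx=0 pred=T actual=N -> ctr[0]=2
Ev 8: PC=2 idx=0 pred=T actual=T -> ctr[0]=3
Ev 9: PC=3 idx=1 pred=T actual=T -> ctr[1]=3
Ev 10: PC=3 idx=1 pred=T actual=T -> ctr[1]=3
Ev 11: PC=2 idx=0 pred=T actual=N -> ctr[0]=2
Ev 12: PC=3 idx=1 pred=T actual=T -> ctr[1]=3

Answer: 2 3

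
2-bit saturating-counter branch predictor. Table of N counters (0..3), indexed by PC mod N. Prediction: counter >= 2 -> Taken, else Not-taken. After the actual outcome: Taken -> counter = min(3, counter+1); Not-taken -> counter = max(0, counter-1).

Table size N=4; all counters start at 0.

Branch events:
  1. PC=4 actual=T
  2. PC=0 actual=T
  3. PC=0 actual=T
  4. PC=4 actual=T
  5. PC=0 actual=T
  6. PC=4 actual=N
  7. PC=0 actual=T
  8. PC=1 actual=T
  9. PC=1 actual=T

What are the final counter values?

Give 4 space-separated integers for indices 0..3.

Ev 1: PC=4 idx=0 pred=N actual=T -> ctr[0]=1
Ev 2: PC=0 idx=0 pred=N actual=T -> ctr[0]=2
Ev 3: PC=0 idx=0 pred=T actual=T -> ctr[0]=3
Ev 4: PC=4 idx=0 pred=T actual=T -> ctr[0]=3
Ev 5: PC=0 idx=0 pred=T actual=T -> ctr[0]=3
Ev 6: PC=4 idx=0 pred=T actual=N -> ctr[0]=2
Ev 7: PC=0 idx=0 pred=T actual=T -> ctr[0]=3
Ev 8: PC=1 idx=1 pred=N actual=T -> ctr[1]=1
Ev 9: PC=1 idx=1 pred=N actual=T -> ctr[1]=2

Answer: 3 2 0 0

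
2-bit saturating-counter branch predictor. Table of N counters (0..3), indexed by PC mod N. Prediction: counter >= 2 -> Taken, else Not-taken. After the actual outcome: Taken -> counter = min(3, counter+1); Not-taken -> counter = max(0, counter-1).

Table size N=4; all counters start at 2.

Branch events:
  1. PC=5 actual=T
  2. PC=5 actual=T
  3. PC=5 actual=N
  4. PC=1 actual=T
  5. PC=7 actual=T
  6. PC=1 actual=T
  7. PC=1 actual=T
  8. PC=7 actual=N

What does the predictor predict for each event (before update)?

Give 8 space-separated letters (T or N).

Ev 1: PC=5 idx=1 pred=T actual=T -> ctr[1]=3
Ev 2: PC=5 idx=1 pred=T actual=T -> ctr[1]=3
Ev 3: PC=5 idx=1 pred=T actual=N -> ctr[1]=2
Ev 4: PC=1 idx=1 pred=T actual=T -> ctr[1]=3
Ev 5: PC=7 idx=3 pred=T actual=T -> ctr[3]=3
Ev 6: PC=1 idx=1 pred=T actual=T -> ctr[1]=3
Ev 7: PC=1 idx=1 pred=T actual=T -> ctr[1]=3
Ev 8: PC=7 idx=3 pred=T actual=N -> ctr[3]=2

Answer: T T T T T T T T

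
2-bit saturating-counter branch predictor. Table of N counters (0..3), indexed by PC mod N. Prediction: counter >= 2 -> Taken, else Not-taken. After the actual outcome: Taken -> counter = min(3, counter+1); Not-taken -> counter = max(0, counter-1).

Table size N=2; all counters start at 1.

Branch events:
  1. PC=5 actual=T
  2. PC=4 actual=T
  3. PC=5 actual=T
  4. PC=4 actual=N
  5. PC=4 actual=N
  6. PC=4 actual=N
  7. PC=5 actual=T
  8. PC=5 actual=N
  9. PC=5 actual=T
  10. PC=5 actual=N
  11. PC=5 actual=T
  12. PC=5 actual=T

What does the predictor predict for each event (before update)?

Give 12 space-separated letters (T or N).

Answer: N N T T N N T T T T T T

Derivation:
Ev 1: PC=5 idx=1 pred=N actual=T -> ctr[1]=2
Ev 2: PC=4 idx=0 pred=N actual=T -> ctr[0]=2
Ev 3: PC=5 idx=1 pred=T actual=T -> ctr[1]=3
Ev 4: PC=4 idx=0 pred=T actual=N -> ctr[0]=1
Ev 5: PC=4 idx=0 pred=N actual=N -> ctr[0]=0
Ev 6: PC=4 idx=0 pred=N actual=N -> ctr[0]=0
Ev 7: PC=5 idx=1 pred=T actual=T -> ctr[1]=3
Ev 8: PC=5 idx=1 pred=T actual=N -> ctr[1]=2
Ev 9: PC=5 idx=1 pred=T actual=T -> ctr[1]=3
Ev 10: PC=5 idx=1 pred=T actual=N -> ctr[1]=2
Ev 11: PC=5 idx=1 pred=T actual=T -> ctr[1]=3
Ev 12: PC=5 idx=1 pred=T actual=T -> ctr[1]=3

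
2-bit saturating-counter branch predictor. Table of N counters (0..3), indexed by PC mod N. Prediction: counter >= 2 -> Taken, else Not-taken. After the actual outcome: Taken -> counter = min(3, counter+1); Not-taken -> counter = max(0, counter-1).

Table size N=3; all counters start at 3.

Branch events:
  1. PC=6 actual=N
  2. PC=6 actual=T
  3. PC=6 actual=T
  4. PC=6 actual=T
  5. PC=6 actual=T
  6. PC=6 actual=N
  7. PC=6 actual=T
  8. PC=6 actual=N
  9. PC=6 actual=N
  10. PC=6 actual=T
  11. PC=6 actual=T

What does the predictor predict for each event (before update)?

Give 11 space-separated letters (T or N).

Ev 1: PC=6 idx=0 pred=T actual=N -> ctr[0]=2
Ev 2: PC=6 idx=0 pred=T actual=T -> ctr[0]=3
Ev 3: PC=6 idx=0 pred=T actual=T -> ctr[0]=3
Ev 4: PC=6 idx=0 pred=T actual=T -> ctr[0]=3
Ev 5: PC=6 idx=0 pred=T actual=T -> ctr[0]=3
Ev 6: PC=6 idx=0 pred=T actual=N -> ctr[0]=2
Ev 7: PC=6 idx=0 pred=T actual=T -> ctr[0]=3
Ev 8: PC=6 idx=0 pred=T actual=N -> ctr[0]=2
Ev 9: PC=6 idx=0 pred=T actual=N -> ctr[0]=1
Ev 10: PC=6 idx=0 pred=N actual=T -> ctr[0]=2
Ev 11: PC=6 idx=0 pred=T actual=T -> ctr[0]=3

Answer: T T T T T T T T T N T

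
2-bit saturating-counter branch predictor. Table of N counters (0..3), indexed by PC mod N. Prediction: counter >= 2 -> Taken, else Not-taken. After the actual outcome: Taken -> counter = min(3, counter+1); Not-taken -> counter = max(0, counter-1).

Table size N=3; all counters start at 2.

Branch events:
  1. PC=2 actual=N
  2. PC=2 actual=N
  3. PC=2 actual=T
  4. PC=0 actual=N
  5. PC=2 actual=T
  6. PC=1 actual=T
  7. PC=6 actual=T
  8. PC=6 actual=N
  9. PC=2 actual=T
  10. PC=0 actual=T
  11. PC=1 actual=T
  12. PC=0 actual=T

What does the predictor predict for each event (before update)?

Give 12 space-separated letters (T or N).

Ev 1: PC=2 idx=2 pred=T actual=N -> ctr[2]=1
Ev 2: PC=2 idx=2 pred=N actual=N -> ctr[2]=0
Ev 3: PC=2 idx=2 pred=N actual=T -> ctr[2]=1
Ev 4: PC=0 idx=0 pred=T actual=N -> ctr[0]=1
Ev 5: PC=2 idx=2 pred=N actual=T -> ctr[2]=2
Ev 6: PC=1 idx=1 pred=T actual=T -> ctr[1]=3
Ev 7: PC=6 idx=0 pred=N actual=T -> ctr[0]=2
Ev 8: PC=6 idx=0 pred=T actual=N -> ctr[0]=1
Ev 9: PC=2 idx=2 pred=T actual=T -> ctr[2]=3
Ev 10: PC=0 idx=0 pred=N actual=T -> ctr[0]=2
Ev 11: PC=1 idx=1 pred=T actual=T -> ctr[1]=3
Ev 12: PC=0 idx=0 pred=T actual=T -> ctr[0]=3

Answer: T N N T N T N T T N T T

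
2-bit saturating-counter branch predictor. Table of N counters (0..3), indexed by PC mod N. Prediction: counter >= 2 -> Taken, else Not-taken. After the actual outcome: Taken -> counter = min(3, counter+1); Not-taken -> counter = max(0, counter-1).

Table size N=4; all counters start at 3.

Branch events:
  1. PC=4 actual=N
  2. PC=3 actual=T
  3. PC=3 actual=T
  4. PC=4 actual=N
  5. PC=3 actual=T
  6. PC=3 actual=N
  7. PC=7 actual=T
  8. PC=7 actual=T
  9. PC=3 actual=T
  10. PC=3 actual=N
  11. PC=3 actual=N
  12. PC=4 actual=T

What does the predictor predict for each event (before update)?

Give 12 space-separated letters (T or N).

Answer: T T T T T T T T T T T N

Derivation:
Ev 1: PC=4 idx=0 pred=T actual=N -> ctr[0]=2
Ev 2: PC=3 idx=3 pred=T actual=T -> ctr[3]=3
Ev 3: PC=3 idx=3 pred=T actual=T -> ctr[3]=3
Ev 4: PC=4 idx=0 pred=T actual=N -> ctr[0]=1
Ev 5: PC=3 idx=3 pred=T actual=T -> ctr[3]=3
Ev 6: PC=3 idx=3 pred=T actual=N -> ctr[3]=2
Ev 7: PC=7 idx=3 pred=T actual=T -> ctr[3]=3
Ev 8: PC=7 idx=3 pred=T actual=T -> ctr[3]=3
Ev 9: PC=3 idx=3 pred=T actual=T -> ctr[3]=3
Ev 10: PC=3 idx=3 pred=T actual=N -> ctr[3]=2
Ev 11: PC=3 idx=3 pred=T actual=N -> ctr[3]=1
Ev 12: PC=4 idx=0 pred=N actual=T -> ctr[0]=2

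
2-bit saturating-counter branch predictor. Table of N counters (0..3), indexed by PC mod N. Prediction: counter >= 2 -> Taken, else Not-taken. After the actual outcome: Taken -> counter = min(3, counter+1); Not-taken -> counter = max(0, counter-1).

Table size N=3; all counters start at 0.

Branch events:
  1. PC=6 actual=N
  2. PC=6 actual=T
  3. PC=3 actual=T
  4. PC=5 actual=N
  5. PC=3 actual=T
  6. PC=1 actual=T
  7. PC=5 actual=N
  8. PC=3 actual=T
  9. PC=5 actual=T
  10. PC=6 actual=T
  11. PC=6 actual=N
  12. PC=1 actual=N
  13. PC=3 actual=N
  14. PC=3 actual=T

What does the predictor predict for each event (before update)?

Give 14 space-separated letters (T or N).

Ev 1: PC=6 idx=0 pred=N actual=N -> ctr[0]=0
Ev 2: PC=6 idx=0 pred=N actual=T -> ctr[0]=1
Ev 3: PC=3 idx=0 pred=N actual=T -> ctr[0]=2
Ev 4: PC=5 idx=2 pred=N actual=N -> ctr[2]=0
Ev 5: PC=3 idx=0 pred=T actual=T -> ctr[0]=3
Ev 6: PC=1 idx=1 pred=N actual=T -> ctr[1]=1
Ev 7: PC=5 idx=2 pred=N actual=N -> ctr[2]=0
Ev 8: PC=3 idx=0 pred=T actual=T -> ctr[0]=3
Ev 9: PC=5 idx=2 pred=N actual=T -> ctr[2]=1
Ev 10: PC=6 idx=0 pred=T actual=T -> ctr[0]=3
Ev 11: PC=6 idx=0 pred=T actual=N -> ctr[0]=2
Ev 12: PC=1 idx=1 pred=N actual=N -> ctr[1]=0
Ev 13: PC=3 idx=0 pred=T actual=N -> ctr[0]=1
Ev 14: PC=3 idx=0 pred=N actual=T -> ctr[0]=2

Answer: N N N N T N N T N T T N T N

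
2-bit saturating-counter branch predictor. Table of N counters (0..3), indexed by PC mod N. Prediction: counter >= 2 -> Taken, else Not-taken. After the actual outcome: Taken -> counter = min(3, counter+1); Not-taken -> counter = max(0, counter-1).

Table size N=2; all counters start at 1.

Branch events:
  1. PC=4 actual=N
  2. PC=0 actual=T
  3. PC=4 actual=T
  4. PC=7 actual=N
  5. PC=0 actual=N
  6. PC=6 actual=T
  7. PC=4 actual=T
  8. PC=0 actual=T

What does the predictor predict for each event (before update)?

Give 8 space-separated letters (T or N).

Ev 1: PC=4 idx=0 pred=N actual=N -> ctr[0]=0
Ev 2: PC=0 idx=0 pred=N actual=T -> ctr[0]=1
Ev 3: PC=4 idx=0 pred=N actual=T -> ctr[0]=2
Ev 4: PC=7 idx=1 pred=N actual=N -> ctr[1]=0
Ev 5: PC=0 idx=0 pred=T actual=N -> ctr[0]=1
Ev 6: PC=6 idx=0 pred=N actual=T -> ctr[0]=2
Ev 7: PC=4 idx=0 pred=T actual=T -> ctr[0]=3
Ev 8: PC=0 idx=0 pred=T actual=T -> ctr[0]=3

Answer: N N N N T N T T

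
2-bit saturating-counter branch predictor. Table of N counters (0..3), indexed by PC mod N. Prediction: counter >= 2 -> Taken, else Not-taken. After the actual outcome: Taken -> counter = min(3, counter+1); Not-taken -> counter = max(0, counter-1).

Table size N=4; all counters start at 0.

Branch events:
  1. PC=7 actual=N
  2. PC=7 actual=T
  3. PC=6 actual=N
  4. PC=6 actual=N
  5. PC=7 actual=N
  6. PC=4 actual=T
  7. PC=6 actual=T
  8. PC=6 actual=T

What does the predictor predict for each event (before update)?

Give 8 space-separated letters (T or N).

Answer: N N N N N N N N

Derivation:
Ev 1: PC=7 idx=3 pred=N actual=N -> ctr[3]=0
Ev 2: PC=7 idx=3 pred=N actual=T -> ctr[3]=1
Ev 3: PC=6 idx=2 pred=N actual=N -> ctr[2]=0
Ev 4: PC=6 idx=2 pred=N actual=N -> ctr[2]=0
Ev 5: PC=7 idx=3 pred=N actual=N -> ctr[3]=0
Ev 6: PC=4 idx=0 pred=N actual=T -> ctr[0]=1
Ev 7: PC=6 idx=2 pred=N actual=T -> ctr[2]=1
Ev 8: PC=6 idx=2 pred=N actual=T -> ctr[2]=2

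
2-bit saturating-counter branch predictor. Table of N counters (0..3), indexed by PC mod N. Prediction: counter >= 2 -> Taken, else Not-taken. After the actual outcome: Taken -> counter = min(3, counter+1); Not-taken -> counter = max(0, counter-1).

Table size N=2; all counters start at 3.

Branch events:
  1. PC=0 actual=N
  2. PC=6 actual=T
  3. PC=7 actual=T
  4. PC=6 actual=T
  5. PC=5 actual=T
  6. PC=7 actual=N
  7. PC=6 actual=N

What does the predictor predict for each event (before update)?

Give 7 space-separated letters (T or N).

Ev 1: PC=0 idx=0 pred=T actual=N -> ctr[0]=2
Ev 2: PC=6 idx=0 pred=T actual=T -> ctr[0]=3
Ev 3: PC=7 idx=1 pred=T actual=T -> ctr[1]=3
Ev 4: PC=6 idx=0 pred=T actual=T -> ctr[0]=3
Ev 5: PC=5 idx=1 pred=T actual=T -> ctr[1]=3
Ev 6: PC=7 idx=1 pred=T actual=N -> ctr[1]=2
Ev 7: PC=6 idx=0 pred=T actual=N -> ctr[0]=2

Answer: T T T T T T T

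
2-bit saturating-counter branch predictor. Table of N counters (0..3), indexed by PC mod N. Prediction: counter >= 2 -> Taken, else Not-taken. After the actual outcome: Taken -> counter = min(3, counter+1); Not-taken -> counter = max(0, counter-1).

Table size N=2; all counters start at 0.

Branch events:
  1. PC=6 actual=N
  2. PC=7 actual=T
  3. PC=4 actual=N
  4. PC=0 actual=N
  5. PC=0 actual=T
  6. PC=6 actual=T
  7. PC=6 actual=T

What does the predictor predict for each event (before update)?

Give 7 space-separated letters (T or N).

Ev 1: PC=6 idx=0 pred=N actual=N -> ctr[0]=0
Ev 2: PC=7 idx=1 pred=N actual=T -> ctr[1]=1
Ev 3: PC=4 idx=0 pred=N actual=N -> ctr[0]=0
Ev 4: PC=0 idx=0 pred=N actual=N -> ctr[0]=0
Ev 5: PC=0 idx=0 pred=N actual=T -> ctr[0]=1
Ev 6: PC=6 idx=0 pred=N actual=T -> ctr[0]=2
Ev 7: PC=6 idx=0 pred=T actual=T -> ctr[0]=3

Answer: N N N N N N T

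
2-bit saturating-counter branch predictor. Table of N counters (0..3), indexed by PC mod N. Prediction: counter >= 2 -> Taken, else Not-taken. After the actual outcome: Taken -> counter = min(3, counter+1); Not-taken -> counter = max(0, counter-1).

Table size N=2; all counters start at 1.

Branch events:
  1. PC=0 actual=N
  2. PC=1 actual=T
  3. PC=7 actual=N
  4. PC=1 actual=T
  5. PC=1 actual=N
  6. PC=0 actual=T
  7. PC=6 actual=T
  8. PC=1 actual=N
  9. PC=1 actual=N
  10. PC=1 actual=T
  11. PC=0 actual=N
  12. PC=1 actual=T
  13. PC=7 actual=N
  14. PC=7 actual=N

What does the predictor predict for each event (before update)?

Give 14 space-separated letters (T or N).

Ev 1: PC=0 idx=0 pred=N actual=N -> ctr[0]=0
Ev 2: PC=1 idx=1 pred=N actual=T -> ctr[1]=2
Ev 3: PC=7 idx=1 pred=T actual=N -> ctr[1]=1
Ev 4: PC=1 idx=1 pred=N actual=T -> ctr[1]=2
Ev 5: PC=1 idx=1 pred=T actual=N -> ctr[1]=1
Ev 6: PC=0 idx=0 pred=N actual=T -> ctr[0]=1
Ev 7: PC=6 idx=0 pred=N actual=T -> ctr[0]=2
Ev 8: PC=1 idx=1 pred=N actual=N -> ctr[1]=0
Ev 9: PC=1 idx=1 pred=N actual=N -> ctr[1]=0
Ev 10: PC=1 idx=1 pred=N actual=T -> ctr[1]=1
Ev 11: PC=0 idx=0 pred=T actual=N -> ctr[0]=1
Ev 12: PC=1 idx=1 pred=N actual=T -> ctr[1]=2
Ev 13: PC=7 idx=1 pred=T actual=N -> ctr[1]=1
Ev 14: PC=7 idx=1 pred=N actual=N -> ctr[1]=0

Answer: N N T N T N N N N N T N T N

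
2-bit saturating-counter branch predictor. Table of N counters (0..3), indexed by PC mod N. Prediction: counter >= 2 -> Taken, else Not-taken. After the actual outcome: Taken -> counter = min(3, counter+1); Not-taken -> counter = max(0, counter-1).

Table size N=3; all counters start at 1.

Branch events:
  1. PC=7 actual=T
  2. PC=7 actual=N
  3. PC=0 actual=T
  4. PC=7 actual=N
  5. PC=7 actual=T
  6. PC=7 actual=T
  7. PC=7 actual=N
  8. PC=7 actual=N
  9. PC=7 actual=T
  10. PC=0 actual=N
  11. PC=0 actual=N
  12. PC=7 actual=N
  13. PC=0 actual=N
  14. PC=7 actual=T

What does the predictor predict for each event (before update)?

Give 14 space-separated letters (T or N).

Answer: N T N N N N T N N T N N N N

Derivation:
Ev 1: PC=7 idx=1 pred=N actual=T -> ctr[1]=2
Ev 2: PC=7 idx=1 pred=T actual=N -> ctr[1]=1
Ev 3: PC=0 idx=0 pred=N actual=T -> ctr[0]=2
Ev 4: PC=7 idx=1 pred=N actual=N -> ctr[1]=0
Ev 5: PC=7 idx=1 pred=N actual=T -> ctr[1]=1
Ev 6: PC=7 idx=1 pred=N actual=T -> ctr[1]=2
Ev 7: PC=7 idx=1 pred=T actual=N -> ctr[1]=1
Ev 8: PC=7 idx=1 pred=N actual=N -> ctr[1]=0
Ev 9: PC=7 idx=1 pred=N actual=T -> ctr[1]=1
Ev 10: PC=0 idx=0 pred=T actual=N -> ctr[0]=1
Ev 11: PC=0 idx=0 pred=N actual=N -> ctr[0]=0
Ev 12: PC=7 idx=1 pred=N actual=N -> ctr[1]=0
Ev 13: PC=0 idx=0 pred=N actual=N -> ctr[0]=0
Ev 14: PC=7 idx=1 pred=N actual=T -> ctr[1]=1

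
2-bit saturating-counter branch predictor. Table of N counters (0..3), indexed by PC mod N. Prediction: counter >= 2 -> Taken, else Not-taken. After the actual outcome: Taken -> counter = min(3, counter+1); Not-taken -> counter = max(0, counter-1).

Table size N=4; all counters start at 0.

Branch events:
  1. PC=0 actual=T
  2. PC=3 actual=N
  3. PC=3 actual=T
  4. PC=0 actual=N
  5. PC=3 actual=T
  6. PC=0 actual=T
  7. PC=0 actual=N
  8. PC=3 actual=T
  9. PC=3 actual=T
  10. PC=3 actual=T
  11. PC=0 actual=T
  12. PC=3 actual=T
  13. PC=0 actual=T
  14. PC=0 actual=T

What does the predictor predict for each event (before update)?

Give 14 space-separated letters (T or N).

Answer: N N N N N N N T T T N T N T

Derivation:
Ev 1: PC=0 idx=0 pred=N actual=T -> ctr[0]=1
Ev 2: PC=3 idx=3 pred=N actual=N -> ctr[3]=0
Ev 3: PC=3 idx=3 pred=N actual=T -> ctr[3]=1
Ev 4: PC=0 idx=0 pred=N actual=N -> ctr[0]=0
Ev 5: PC=3 idx=3 pred=N actual=T -> ctr[3]=2
Ev 6: PC=0 idx=0 pred=N actual=T -> ctr[0]=1
Ev 7: PC=0 idx=0 pred=N actual=N -> ctr[0]=0
Ev 8: PC=3 idx=3 pred=T actual=T -> ctr[3]=3
Ev 9: PC=3 idx=3 pred=T actual=T -> ctr[3]=3
Ev 10: PC=3 idx=3 pred=T actual=T -> ctr[3]=3
Ev 11: PC=0 idx=0 pred=N actual=T -> ctr[0]=1
Ev 12: PC=3 idx=3 pred=T actual=T -> ctr[3]=3
Ev 13: PC=0 idx=0 pred=N actual=T -> ctr[0]=2
Ev 14: PC=0 idx=0 pred=T actual=T -> ctr[0]=3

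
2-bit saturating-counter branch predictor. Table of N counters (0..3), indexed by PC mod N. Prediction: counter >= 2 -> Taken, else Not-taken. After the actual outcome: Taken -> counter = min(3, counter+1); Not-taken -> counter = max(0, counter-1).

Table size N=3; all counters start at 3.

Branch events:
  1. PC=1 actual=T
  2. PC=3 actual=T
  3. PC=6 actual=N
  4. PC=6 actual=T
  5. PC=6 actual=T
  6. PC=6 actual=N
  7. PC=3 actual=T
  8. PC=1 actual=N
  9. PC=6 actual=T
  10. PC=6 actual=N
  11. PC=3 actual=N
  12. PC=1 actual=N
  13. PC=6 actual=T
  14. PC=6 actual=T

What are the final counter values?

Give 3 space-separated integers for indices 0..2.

Ev 1: PC=1 idx=1 pred=T actual=T -> ctr[1]=3
Ev 2: PC=3 idx=0 pred=T actual=T -> ctr[0]=3
Ev 3: PC=6 idx=0 pred=T actual=N -> ctr[0]=2
Ev 4: PC=6 idx=0 pred=T actual=T -> ctr[0]=3
Ev 5: PC=6 idx=0 pred=T actual=T -> ctr[0]=3
Ev 6: PC=6 idx=0 pred=T actual=N -> ctr[0]=2
Ev 7: PC=3 idx=0 pred=T actual=T -> ctr[0]=3
Ev 8: PC=1 idx=1 pred=T actual=N -> ctr[1]=2
Ev 9: PC=6 idx=0 pred=T actual=T -> ctr[0]=3
Ev 10: PC=6 idx=0 pred=T actual=N -> ctr[0]=2
Ev 11: PC=3 idx=0 pred=T actual=N -> ctr[0]=1
Ev 12: PC=1 idx=1 pred=T actual=N -> ctr[1]=1
Ev 13: PC=6 idx=0 pred=N actual=T -> ctr[0]=2
Ev 14: PC=6 idx=0 pred=T actual=T -> ctr[0]=3

Answer: 3 1 3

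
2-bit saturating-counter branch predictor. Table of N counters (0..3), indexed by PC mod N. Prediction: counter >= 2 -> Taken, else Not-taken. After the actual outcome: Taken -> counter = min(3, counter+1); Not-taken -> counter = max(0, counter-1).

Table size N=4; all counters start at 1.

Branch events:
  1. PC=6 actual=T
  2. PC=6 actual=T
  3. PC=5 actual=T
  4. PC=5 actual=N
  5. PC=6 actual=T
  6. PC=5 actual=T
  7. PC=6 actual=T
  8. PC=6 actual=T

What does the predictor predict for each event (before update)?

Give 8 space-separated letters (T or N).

Answer: N T N T T N T T

Derivation:
Ev 1: PC=6 idx=2 pred=N actual=T -> ctr[2]=2
Ev 2: PC=6 idx=2 pred=T actual=T -> ctr[2]=3
Ev 3: PC=5 idx=1 pred=N actual=T -> ctr[1]=2
Ev 4: PC=5 idx=1 pred=T actual=N -> ctr[1]=1
Ev 5: PC=6 idx=2 pred=T actual=T -> ctr[2]=3
Ev 6: PC=5 idx=1 pred=N actual=T -> ctr[1]=2
Ev 7: PC=6 idx=2 pred=T actual=T -> ctr[2]=3
Ev 8: PC=6 idx=2 pred=T actual=T -> ctr[2]=3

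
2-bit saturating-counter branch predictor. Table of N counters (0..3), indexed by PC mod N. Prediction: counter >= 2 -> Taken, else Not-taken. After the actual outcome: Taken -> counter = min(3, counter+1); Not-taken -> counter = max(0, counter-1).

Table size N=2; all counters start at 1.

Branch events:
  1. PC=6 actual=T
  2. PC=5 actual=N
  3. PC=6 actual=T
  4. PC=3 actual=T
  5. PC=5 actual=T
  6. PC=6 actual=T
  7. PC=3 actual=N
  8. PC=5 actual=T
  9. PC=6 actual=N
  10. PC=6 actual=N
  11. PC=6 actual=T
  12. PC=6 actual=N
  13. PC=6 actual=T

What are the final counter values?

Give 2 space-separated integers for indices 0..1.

Ev 1: PC=6 idx=0 pred=N actual=T -> ctr[0]=2
Ev 2: PC=5 idx=1 pred=N actual=N -> ctr[1]=0
Ev 3: PC=6 idx=0 pred=T actual=T -> ctr[0]=3
Ev 4: PC=3 idx=1 pred=N actual=T -> ctr[1]=1
Ev 5: PC=5 idx=1 pred=N actual=T -> ctr[1]=2
Ev 6: PC=6 idx=0 pred=T actual=T -> ctr[0]=3
Ev 7: PC=3 idx=1 pred=T actual=N -> ctr[1]=1
Ev 8: PC=5 idx=1 pred=N actual=T -> ctr[1]=2
Ev 9: PC=6 idx=0 pred=T actual=N -> ctr[0]=2
Ev 10: PC=6 idx=0 pred=T actual=N -> ctr[0]=1
Ev 11: PC=6 idx=0 pred=N actual=T -> ctr[0]=2
Ev 12: PC=6 idx=0 pred=T actual=N -> ctr[0]=1
Ev 13: PC=6 idx=0 pred=N actual=T -> ctr[0]=2

Answer: 2 2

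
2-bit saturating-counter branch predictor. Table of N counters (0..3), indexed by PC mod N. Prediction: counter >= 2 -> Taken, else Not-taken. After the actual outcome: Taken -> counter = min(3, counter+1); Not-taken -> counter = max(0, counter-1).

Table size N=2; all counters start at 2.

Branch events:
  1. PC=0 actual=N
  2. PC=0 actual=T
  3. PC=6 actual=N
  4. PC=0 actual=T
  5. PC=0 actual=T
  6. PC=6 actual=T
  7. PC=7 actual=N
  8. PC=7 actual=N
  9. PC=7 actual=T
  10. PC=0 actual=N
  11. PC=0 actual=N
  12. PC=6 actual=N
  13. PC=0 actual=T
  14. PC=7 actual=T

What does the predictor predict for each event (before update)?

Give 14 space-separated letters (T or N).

Ev 1: PC=0 idx=0 pred=T actual=N -> ctr[0]=1
Ev 2: PC=0 idx=0 pred=N actual=T -> ctr[0]=2
Ev 3: PC=6 idx=0 pred=T actual=N -> ctr[0]=1
Ev 4: PC=0 idx=0 pred=N actual=T -> ctr[0]=2
Ev 5: PC=0 idx=0 pred=T actual=T -> ctr[0]=3
Ev 6: PC=6 idx=0 pred=T actual=T -> ctr[0]=3
Ev 7: PC=7 idx=1 pred=T actual=N -> ctr[1]=1
Ev 8: PC=7 idx=1 pred=N actual=N -> ctr[1]=0
Ev 9: PC=7 idx=1 pred=N actual=T -> ctr[1]=1
Ev 10: PC=0 idx=0 pred=T actual=N -> ctr[0]=2
Ev 11: PC=0 idx=0 pred=T actual=N -> ctr[0]=1
Ev 12: PC=6 idx=0 pred=N actual=N -> ctr[0]=0
Ev 13: PC=0 idx=0 pred=N actual=T -> ctr[0]=1
Ev 14: PC=7 idx=1 pred=N actual=T -> ctr[1]=2

Answer: T N T N T T T N N T T N N N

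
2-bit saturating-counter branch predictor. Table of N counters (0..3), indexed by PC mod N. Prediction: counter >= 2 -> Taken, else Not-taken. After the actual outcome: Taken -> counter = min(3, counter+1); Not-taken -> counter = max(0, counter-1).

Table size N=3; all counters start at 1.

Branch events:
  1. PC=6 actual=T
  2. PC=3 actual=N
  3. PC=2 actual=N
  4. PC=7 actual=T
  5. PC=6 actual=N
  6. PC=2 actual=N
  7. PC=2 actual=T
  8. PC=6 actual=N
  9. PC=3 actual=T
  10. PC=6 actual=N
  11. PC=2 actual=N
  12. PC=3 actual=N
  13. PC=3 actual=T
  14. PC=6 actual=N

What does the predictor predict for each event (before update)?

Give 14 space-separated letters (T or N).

Ev 1: PC=6 idx=0 pred=N actual=T -> ctr[0]=2
Ev 2: PC=3 idx=0 pred=T actual=N -> ctr[0]=1
Ev 3: PC=2 idx=2 pred=N actual=N -> ctr[2]=0
Ev 4: PC=7 idx=1 pred=N actual=T -> ctr[1]=2
Ev 5: PC=6 idx=0 pred=N actual=N -> ctr[0]=0
Ev 6: PC=2 idx=2 pred=N actual=N -> ctr[2]=0
Ev 7: PC=2 idx=2 pred=N actual=T -> ctr[2]=1
Ev 8: PC=6 idx=0 pred=N actual=N -> ctr[0]=0
Ev 9: PC=3 idx=0 pred=N actual=T -> ctr[0]=1
Ev 10: PC=6 idx=0 pred=N actual=N -> ctr[0]=0
Ev 11: PC=2 idx=2 pred=N actual=N -> ctr[2]=0
Ev 12: PC=3 idx=0 pred=N actual=N -> ctr[0]=0
Ev 13: PC=3 idx=0 pred=N actual=T -> ctr[0]=1
Ev 14: PC=6 idx=0 pred=N actual=N -> ctr[0]=0

Answer: N T N N N N N N N N N N N N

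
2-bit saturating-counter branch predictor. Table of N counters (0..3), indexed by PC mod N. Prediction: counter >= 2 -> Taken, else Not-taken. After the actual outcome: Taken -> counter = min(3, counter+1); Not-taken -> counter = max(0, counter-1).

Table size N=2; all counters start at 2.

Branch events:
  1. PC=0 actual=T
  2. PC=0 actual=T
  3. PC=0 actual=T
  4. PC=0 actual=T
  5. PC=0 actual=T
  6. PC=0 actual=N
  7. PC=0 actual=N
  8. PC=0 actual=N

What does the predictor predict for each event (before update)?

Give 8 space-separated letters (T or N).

Answer: T T T T T T T N

Derivation:
Ev 1: PC=0 idx=0 pred=T actual=T -> ctr[0]=3
Ev 2: PC=0 idx=0 pred=T actual=T -> ctr[0]=3
Ev 3: PC=0 idx=0 pred=T actual=T -> ctr[0]=3
Ev 4: PC=0 idx=0 pred=T actual=T -> ctr[0]=3
Ev 5: PC=0 idx=0 pred=T actual=T -> ctr[0]=3
Ev 6: PC=0 idx=0 pred=T actual=N -> ctr[0]=2
Ev 7: PC=0 idx=0 pred=T actual=N -> ctr[0]=1
Ev 8: PC=0 idx=0 pred=N actual=N -> ctr[0]=0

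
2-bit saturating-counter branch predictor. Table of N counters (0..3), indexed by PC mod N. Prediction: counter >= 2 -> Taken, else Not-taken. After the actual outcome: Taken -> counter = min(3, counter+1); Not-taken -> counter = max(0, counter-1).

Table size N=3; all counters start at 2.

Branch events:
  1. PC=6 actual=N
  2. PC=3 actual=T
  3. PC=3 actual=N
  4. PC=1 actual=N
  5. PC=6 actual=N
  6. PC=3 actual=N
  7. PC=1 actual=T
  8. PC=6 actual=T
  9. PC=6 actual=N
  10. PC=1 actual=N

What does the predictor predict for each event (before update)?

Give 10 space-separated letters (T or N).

Answer: T N T T N N N N N T

Derivation:
Ev 1: PC=6 idx=0 pred=T actual=N -> ctr[0]=1
Ev 2: PC=3 idx=0 pred=N actual=T -> ctr[0]=2
Ev 3: PC=3 idx=0 pred=T actual=N -> ctr[0]=1
Ev 4: PC=1 idx=1 pred=T actual=N -> ctr[1]=1
Ev 5: PC=6 idx=0 pred=N actual=N -> ctr[0]=0
Ev 6: PC=3 idx=0 pred=N actual=N -> ctr[0]=0
Ev 7: PC=1 idx=1 pred=N actual=T -> ctr[1]=2
Ev 8: PC=6 idx=0 pred=N actual=T -> ctr[0]=1
Ev 9: PC=6 idx=0 pred=N actual=N -> ctr[0]=0
Ev 10: PC=1 idx=1 pred=T actual=N -> ctr[1]=1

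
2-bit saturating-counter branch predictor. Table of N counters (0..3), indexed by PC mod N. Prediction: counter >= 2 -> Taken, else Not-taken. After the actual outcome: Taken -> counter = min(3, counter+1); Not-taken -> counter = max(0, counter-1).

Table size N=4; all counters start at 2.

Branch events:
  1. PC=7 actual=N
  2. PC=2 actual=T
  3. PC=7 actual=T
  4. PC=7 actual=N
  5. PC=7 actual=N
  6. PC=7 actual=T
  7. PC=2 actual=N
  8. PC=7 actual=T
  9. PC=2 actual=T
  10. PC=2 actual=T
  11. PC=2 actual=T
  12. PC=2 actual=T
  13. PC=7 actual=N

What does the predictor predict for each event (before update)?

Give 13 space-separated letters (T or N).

Answer: T T N T N N T N T T T T T

Derivation:
Ev 1: PC=7 idx=3 pred=T actual=N -> ctr[3]=1
Ev 2: PC=2 idx=2 pred=T actual=T -> ctr[2]=3
Ev 3: PC=7 idx=3 pred=N actual=T -> ctr[3]=2
Ev 4: PC=7 idx=3 pred=T actual=N -> ctr[3]=1
Ev 5: PC=7 idx=3 pred=N actual=N -> ctr[3]=0
Ev 6: PC=7 idx=3 pred=N actual=T -> ctr[3]=1
Ev 7: PC=2 idx=2 pred=T actual=N -> ctr[2]=2
Ev 8: PC=7 idx=3 pred=N actual=T -> ctr[3]=2
Ev 9: PC=2 idx=2 pred=T actual=T -> ctr[2]=3
Ev 10: PC=2 idx=2 pred=T actual=T -> ctr[2]=3
Ev 11: PC=2 idx=2 pred=T actual=T -> ctr[2]=3
Ev 12: PC=2 idx=2 pred=T actual=T -> ctr[2]=3
Ev 13: PC=7 idx=3 pred=T actual=N -> ctr[3]=1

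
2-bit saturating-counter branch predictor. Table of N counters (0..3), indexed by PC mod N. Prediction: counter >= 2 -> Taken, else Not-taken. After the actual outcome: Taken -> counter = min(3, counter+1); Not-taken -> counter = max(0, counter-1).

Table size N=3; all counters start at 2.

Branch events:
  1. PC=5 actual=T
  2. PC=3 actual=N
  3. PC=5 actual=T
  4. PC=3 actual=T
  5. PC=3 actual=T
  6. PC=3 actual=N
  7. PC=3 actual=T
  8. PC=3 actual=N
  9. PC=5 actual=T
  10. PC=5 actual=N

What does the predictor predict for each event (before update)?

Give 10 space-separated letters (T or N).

Ev 1: PC=5 idx=2 pred=T actual=T -> ctr[2]=3
Ev 2: PC=3 idx=0 pred=T actual=N -> ctr[0]=1
Ev 3: PC=5 idx=2 pred=T actual=T -> ctr[2]=3
Ev 4: PC=3 idx=0 pred=N actual=T -> ctr[0]=2
Ev 5: PC=3 idx=0 pred=T actual=T -> ctr[0]=3
Ev 6: PC=3 idx=0 pred=T actual=N -> ctr[0]=2
Ev 7: PC=3 idx=0 pred=T actual=T -> ctr[0]=3
Ev 8: PC=3 idx=0 pred=T actual=N -> ctr[0]=2
Ev 9: PC=5 idx=2 pred=T actual=T -> ctr[2]=3
Ev 10: PC=5 idx=2 pred=T actual=N -> ctr[2]=2

Answer: T T T N T T T T T T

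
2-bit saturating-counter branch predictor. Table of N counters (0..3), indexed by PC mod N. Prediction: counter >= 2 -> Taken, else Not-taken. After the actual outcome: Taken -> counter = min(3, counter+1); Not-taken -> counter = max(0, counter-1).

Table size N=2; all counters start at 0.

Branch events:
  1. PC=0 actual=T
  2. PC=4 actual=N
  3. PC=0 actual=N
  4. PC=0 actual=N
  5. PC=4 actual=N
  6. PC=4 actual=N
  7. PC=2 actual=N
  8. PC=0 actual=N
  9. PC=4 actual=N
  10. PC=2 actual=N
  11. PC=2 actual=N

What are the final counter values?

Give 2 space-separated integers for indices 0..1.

Ev 1: PC=0 idx=0 pred=N actual=T -> ctr[0]=1
Ev 2: PC=4 idx=0 pred=N actual=N -> ctr[0]=0
Ev 3: PC=0 idx=0 pred=N actual=N -> ctr[0]=0
Ev 4: PC=0 idx=0 pred=N actual=N -> ctr[0]=0
Ev 5: PC=4 idx=0 pred=N actual=N -> ctr[0]=0
Ev 6: PC=4 idx=0 pred=N actual=N -> ctr[0]=0
Ev 7: PC=2 idx=0 pred=N actual=N -> ctr[0]=0
Ev 8: PC=0 idx=0 pred=N actual=N -> ctr[0]=0
Ev 9: PC=4 idx=0 pred=N actual=N -> ctr[0]=0
Ev 10: PC=2 idx=0 pred=N actual=N -> ctr[0]=0
Ev 11: PC=2 idx=0 pred=N actual=N -> ctr[0]=0

Answer: 0 0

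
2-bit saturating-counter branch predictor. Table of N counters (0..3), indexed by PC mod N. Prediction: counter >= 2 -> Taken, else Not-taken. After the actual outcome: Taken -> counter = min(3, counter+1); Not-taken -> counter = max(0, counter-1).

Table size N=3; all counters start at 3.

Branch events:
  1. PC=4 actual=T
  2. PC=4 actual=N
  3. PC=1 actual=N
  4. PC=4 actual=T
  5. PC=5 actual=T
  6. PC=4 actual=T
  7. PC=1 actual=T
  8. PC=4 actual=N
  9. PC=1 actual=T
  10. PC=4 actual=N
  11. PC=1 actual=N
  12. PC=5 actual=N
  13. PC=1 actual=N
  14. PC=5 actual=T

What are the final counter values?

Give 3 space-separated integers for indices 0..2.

Ev 1: PC=4 idx=1 pred=T actual=T -> ctr[1]=3
Ev 2: PC=4 idx=1 pred=T actual=N -> ctr[1]=2
Ev 3: PC=1 idx=1 pred=T actual=N -> ctr[1]=1
Ev 4: PC=4 idx=1 pred=N actual=T -> ctr[1]=2
Ev 5: PC=5 idx=2 pred=T actual=T -> ctr[2]=3
Ev 6: PC=4 idx=1 pred=T actual=T -> ctr[1]=3
Ev 7: PC=1 idx=1 pred=T actual=T -> ctr[1]=3
Ev 8: PC=4 idx=1 pred=T actual=N -> ctr[1]=2
Ev 9: PC=1 idx=1 pred=T actual=T -> ctr[1]=3
Ev 10: PC=4 idx=1 pred=T actual=N -> ctr[1]=2
Ev 11: PC=1 idx=1 pred=T actual=N -> ctr[1]=1
Ev 12: PC=5 idx=2 pred=T actual=N -> ctr[2]=2
Ev 13: PC=1 idx=1 pred=N actual=N -> ctr[1]=0
Ev 14: PC=5 idx=2 pred=T actual=T -> ctr[2]=3

Answer: 3 0 3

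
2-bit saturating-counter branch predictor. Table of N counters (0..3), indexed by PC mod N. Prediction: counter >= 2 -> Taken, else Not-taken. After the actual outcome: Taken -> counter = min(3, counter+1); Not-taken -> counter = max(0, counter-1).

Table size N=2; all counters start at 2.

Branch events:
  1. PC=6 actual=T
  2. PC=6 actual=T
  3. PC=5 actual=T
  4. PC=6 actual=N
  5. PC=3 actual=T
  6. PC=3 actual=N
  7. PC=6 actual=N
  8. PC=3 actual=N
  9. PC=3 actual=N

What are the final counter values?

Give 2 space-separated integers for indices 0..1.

Answer: 1 0

Derivation:
Ev 1: PC=6 idx=0 pred=T actual=T -> ctr[0]=3
Ev 2: PC=6 idx=0 pred=T actual=T -> ctr[0]=3
Ev 3: PC=5 idx=1 pred=T actual=T -> ctr[1]=3
Ev 4: PC=6 idx=0 pred=T actual=N -> ctr[0]=2
Ev 5: PC=3 idx=1 pred=T actual=T -> ctr[1]=3
Ev 6: PC=3 idx=1 pred=T actual=N -> ctr[1]=2
Ev 7: PC=6 idx=0 pred=T actual=N -> ctr[0]=1
Ev 8: PC=3 idx=1 pred=T actual=N -> ctr[1]=1
Ev 9: PC=3 idx=1 pred=N actual=N -> ctr[1]=0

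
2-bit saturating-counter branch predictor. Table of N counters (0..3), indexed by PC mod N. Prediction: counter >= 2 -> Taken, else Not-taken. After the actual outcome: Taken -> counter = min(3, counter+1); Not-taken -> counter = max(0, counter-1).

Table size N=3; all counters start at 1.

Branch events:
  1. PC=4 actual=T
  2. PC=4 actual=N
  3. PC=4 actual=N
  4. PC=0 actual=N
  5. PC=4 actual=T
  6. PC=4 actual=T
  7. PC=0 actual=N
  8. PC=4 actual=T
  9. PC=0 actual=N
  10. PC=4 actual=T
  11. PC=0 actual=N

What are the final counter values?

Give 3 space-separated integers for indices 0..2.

Answer: 0 3 1

Derivation:
Ev 1: PC=4 idx=1 pred=N actual=T -> ctr[1]=2
Ev 2: PC=4 idx=1 pred=T actual=N -> ctr[1]=1
Ev 3: PC=4 idx=1 pred=N actual=N -> ctr[1]=0
Ev 4: PC=0 idx=0 pred=N actual=N -> ctr[0]=0
Ev 5: PC=4 idx=1 pred=N actual=T -> ctr[1]=1
Ev 6: PC=4 idx=1 pred=N actual=T -> ctr[1]=2
Ev 7: PC=0 idx=0 pred=N actual=N -> ctr[0]=0
Ev 8: PC=4 idx=1 pred=T actual=T -> ctr[1]=3
Ev 9: PC=0 idx=0 pred=N actual=N -> ctr[0]=0
Ev 10: PC=4 idx=1 pred=T actual=T -> ctr[1]=3
Ev 11: PC=0 idx=0 pred=N actual=N -> ctr[0]=0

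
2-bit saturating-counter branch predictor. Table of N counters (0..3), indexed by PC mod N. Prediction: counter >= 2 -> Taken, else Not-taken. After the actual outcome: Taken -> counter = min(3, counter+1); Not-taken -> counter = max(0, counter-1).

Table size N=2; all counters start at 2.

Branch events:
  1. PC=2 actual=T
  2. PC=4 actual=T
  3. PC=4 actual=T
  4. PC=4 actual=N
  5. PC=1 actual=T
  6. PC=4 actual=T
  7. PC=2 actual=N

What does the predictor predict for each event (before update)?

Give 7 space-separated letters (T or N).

Answer: T T T T T T T

Derivation:
Ev 1: PC=2 idx=0 pred=T actual=T -> ctr[0]=3
Ev 2: PC=4 idx=0 pred=T actual=T -> ctr[0]=3
Ev 3: PC=4 idx=0 pred=T actual=T -> ctr[0]=3
Ev 4: PC=4 idx=0 pred=T actual=N -> ctr[0]=2
Ev 5: PC=1 idx=1 pred=T actual=T -> ctr[1]=3
Ev 6: PC=4 idx=0 pred=T actual=T -> ctr[0]=3
Ev 7: PC=2 idx=0 pred=T actual=N -> ctr[0]=2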